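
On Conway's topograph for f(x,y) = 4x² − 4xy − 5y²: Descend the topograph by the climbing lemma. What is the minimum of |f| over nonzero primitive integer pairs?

descent: ρ → (-5,4,4)  [lands on river]
river: ρ → (4,4,-5)
river: ρ → (-5,6,3)
river: ρ → (3,6,-5)
closes: descent 1, river 4
min |a| on river = 3

3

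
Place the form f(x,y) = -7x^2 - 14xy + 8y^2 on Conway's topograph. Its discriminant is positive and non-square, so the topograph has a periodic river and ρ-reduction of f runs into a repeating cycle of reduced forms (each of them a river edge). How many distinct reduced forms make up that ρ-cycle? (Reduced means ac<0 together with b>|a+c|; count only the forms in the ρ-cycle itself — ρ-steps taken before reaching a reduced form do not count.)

D = 420, ⌊√D⌋ = 20
descent: ρ → (8,14,-7)  [lands on river]
river: ρ → (-7,14,8)
river: ρ → (8,18,-3)
river: ρ → (-3,18,8)
ρ-cycle length = 4 (tail of 1 descent step not counted)

4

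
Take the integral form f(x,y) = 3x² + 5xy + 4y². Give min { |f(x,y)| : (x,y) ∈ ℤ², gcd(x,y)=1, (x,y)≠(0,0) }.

translate: b→-1 (≡5 mod 6), so (3,5,4)→(3,-1,2)
flip: (3,-1,2)→(2,1,3)
reduced (well bottom): (2,1,3) with a≤c, −a<b≤a
well minimum = a = 2

2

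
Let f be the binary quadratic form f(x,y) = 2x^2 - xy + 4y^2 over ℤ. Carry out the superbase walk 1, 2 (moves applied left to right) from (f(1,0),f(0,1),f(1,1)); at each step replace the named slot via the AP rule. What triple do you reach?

start (2,4,5) = (f(1,0),f(0,1),f(1,1))
replace slot 1: 2·(4+5) − 2 = 16 → (16,4,5)
replace slot 2: 2·(16+5) − 4 = 38 → (16,38,5)

16,38,5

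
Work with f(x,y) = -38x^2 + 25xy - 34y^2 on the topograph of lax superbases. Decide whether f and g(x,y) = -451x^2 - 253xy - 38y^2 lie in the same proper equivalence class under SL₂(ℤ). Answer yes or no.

D₁ = -4543, D₂ = -4543
f is negative-definite; reduce −f:
−f: flip: (38,-25,34)→(34,25,38)
−f: reduced (well bottom): (34,25,38) with a≤c, −a<b≤a
flip sign back: reduced form of f is (-34,-25,-38)
g is negative-definite; reduce −g:
−g: flip: (451,253,38)→(38,-253,451)
−g: translate: b→-25 (≡-253 mod 76), so (38,-253,451)→(38,-25,34)
−g: flip: (38,-25,34)→(34,25,38)
−g: reduced (well bottom): (34,25,38) with a≤c, −a<b≤a
flip sign back: reduced form of g is (-34,-25,-38)
reduced forms (-34, -25, -38) vs (-34, -25, -38) ⇒ equivalent

yes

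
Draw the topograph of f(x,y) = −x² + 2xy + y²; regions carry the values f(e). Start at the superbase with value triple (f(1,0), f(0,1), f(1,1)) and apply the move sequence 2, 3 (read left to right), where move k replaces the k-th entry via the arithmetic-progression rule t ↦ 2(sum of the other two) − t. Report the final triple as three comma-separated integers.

start (-1,1,2) = (f(1,0),f(0,1),f(1,1))
replace slot 2: 2·((-1)+2) − 1 = 1 → (-1,1,2)
replace slot 3: 2·((-1)+1) − 2 = -2 → (-1,1,-2)

-1,1,-2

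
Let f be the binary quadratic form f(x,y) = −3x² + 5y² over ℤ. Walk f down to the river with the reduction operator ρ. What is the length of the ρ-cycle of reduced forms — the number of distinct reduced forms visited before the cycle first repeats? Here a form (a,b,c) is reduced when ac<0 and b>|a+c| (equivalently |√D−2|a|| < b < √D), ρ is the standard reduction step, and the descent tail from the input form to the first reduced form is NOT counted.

D = 60, ⌊√D⌋ = 7
descent: ρ → (5,0,-3)
descent: ρ → (-3,6,2)  [lands on river]
river: ρ → (2,6,-3)
ρ-cycle length = 2 (tail of 2 descent steps not counted)

2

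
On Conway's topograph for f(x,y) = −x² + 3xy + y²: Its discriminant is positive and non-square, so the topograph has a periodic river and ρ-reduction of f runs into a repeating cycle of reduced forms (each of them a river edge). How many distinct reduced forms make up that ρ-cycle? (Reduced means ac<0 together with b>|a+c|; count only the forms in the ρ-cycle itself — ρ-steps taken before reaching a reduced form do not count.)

D = 13, ⌊√D⌋ = 3
river: ρ → (1,3,-1)
river: ρ → (-1,3,1)
ρ-cycle length = 2 (tail of 0 descent steps not counted)

2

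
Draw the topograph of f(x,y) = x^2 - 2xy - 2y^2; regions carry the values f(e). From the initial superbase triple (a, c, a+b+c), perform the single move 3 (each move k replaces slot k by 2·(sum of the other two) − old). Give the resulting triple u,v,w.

start (1,-2,-3) = (f(1,0),f(0,1),f(1,1))
replace slot 3: 2·(1+(-2)) − (-3) = 1 → (1,-2,1)

1,-2,1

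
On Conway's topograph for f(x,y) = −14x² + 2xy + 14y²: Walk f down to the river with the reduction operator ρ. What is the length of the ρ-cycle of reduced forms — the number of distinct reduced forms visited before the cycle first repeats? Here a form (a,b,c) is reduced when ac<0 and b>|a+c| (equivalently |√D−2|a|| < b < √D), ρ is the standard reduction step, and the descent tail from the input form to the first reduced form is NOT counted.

D = 788, ⌊√D⌋ = 28
river: ρ → (14,26,-2)
river: ρ → (-2,26,14)
river: ρ → (14,2,-14)
river: ρ → (-14,26,2)
river: ρ → (2,26,-14)
river: ρ → (-14,2,14)
ρ-cycle length = 6 (tail of 0 descent steps not counted)

6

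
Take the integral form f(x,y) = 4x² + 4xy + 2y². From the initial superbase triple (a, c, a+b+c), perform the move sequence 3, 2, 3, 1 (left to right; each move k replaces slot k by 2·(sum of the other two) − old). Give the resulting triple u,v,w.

start (4,2,10) = (f(1,0),f(0,1),f(1,1))
replace slot 3: 2·(4+2) − 10 = 2 → (4,2,2)
replace slot 2: 2·(4+2) − 2 = 10 → (4,10,2)
replace slot 3: 2·(4+10) − 2 = 26 → (4,10,26)
replace slot 1: 2·(10+26) − 4 = 68 → (68,10,26)

68,10,26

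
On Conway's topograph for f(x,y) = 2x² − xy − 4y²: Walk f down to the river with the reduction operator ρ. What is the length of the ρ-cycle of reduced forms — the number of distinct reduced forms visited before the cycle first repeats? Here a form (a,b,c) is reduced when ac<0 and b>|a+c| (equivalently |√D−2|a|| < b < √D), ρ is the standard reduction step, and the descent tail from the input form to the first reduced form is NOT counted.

D = 33, ⌊√D⌋ = 5
descent: ρ → (-4,1,2)
descent: ρ → (2,3,-3)  [lands on river]
river: ρ → (-3,3,2)
river: ρ → (2,5,-1)
river: ρ → (-1,5,2)
ρ-cycle length = 4 (tail of 2 descent steps not counted)

4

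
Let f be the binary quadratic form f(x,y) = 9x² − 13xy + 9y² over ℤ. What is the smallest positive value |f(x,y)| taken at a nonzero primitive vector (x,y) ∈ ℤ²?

translate: b→5 (≡-13 mod 18), so (9,-13,9)→(9,5,5)
flip: (9,5,5)→(5,-5,9)
translate: b→5 (≡-5 mod 10), so (5,-5,9)→(5,5,9)
reduced (well bottom): (5,5,9) with a≤c, −a<b≤a
well minimum = a = 5

5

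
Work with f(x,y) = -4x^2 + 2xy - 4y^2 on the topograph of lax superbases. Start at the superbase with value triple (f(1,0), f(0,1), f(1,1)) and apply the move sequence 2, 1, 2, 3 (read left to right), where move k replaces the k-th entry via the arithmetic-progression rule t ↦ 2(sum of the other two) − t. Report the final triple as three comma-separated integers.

start (-4,-4,-6) = (f(1,0),f(0,1),f(1,1))
replace slot 2: 2·((-4)+(-6)) − (-4) = -16 → (-4,-16,-6)
replace slot 1: 2·((-16)+(-6)) − (-4) = -40 → (-40,-16,-6)
replace slot 2: 2·((-40)+(-6)) − (-16) = -76 → (-40,-76,-6)
replace slot 3: 2·((-40)+(-76)) − (-6) = -226 → (-40,-76,-226)

-40,-76,-226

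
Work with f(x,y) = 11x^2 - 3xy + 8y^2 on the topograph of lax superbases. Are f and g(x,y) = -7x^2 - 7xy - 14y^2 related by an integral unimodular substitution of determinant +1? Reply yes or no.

D₁ = -343, D₂ = -343
f: flip: (11,-3,8)→(8,3,11)
f: reduced (well bottom): (8,3,11) with a≤c, −a<b≤a
g is negative-definite; reduce −g:
−g: reduced (well bottom): (7,7,14) with a≤c, −a<b≤a
flip sign back: reduced form of g is (-7,-7,-14)
reduced forms (8, 3, 11) vs (-7, -7, -14) ⇒ inequivalent

no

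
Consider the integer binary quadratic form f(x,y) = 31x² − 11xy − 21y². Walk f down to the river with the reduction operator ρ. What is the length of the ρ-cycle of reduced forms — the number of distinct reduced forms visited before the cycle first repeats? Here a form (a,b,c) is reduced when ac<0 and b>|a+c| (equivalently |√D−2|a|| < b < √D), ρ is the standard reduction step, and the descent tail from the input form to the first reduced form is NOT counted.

D = 2725, ⌊√D⌋ = 52
descent: ρ → (-21,11,31)  [lands on river]
river: ρ → (31,51,-1)
river: ρ → (-1,51,31)
river: ρ → (31,11,-21)
river: ρ → (-21,31,21)
river: ρ → (21,11,-31)
river: ρ → (-31,51,1)
river: ρ → (1,51,-31)
river: ρ → (-31,11,21)
river: ρ → (21,31,-21)
ρ-cycle length = 10 (tail of 1 descent step not counted)

10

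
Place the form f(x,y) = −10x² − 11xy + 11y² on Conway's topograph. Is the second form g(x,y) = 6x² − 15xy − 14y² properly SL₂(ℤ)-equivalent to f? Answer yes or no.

D₁ = 561, D₂ = 561
river cycle of f (length 16): (11, 11, -10), (-10, 9, 12), (12, 15, -7), (-7, 13, 14), (14, 15, -6), (-6, 21, 5), (5, 19, -10), (-10, 21, 3), (3, 21, -10), (-10, 19, 5), … (6 more)
river cycle of g (length 16): (-14, 15, 6), (6, 21, -5), (-5, 19, 10), (10, 21, -3), (-3, 21, 10), (10, 19, -5), (-5, 21, 6), (6, 15, -14), (-14, 13, 7), (7, 15, -12), … (6 more)
cycles differ ⇒ inequivalent

no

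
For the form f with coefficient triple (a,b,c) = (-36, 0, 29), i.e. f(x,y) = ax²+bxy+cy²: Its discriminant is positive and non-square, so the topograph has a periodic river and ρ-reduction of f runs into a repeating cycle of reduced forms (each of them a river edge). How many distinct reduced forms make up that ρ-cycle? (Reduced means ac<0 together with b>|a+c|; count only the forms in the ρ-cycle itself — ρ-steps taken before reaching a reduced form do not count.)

D = 4176, ⌊√D⌋ = 64
descent: ρ → (29,58,-7)  [lands on river]
river: ρ → (-7,54,45)
river: ρ → (45,36,-16)
river: ρ → (-16,60,9)
river: ρ → (9,48,-52)
river: ρ → (-52,56,5)
river: ρ → (5,64,-4)
river: ρ → (-4,64,5)
river: ρ → (5,56,-52)
river: ρ → (-52,48,9)
river: ρ → (9,60,-16)
river: ρ → (-16,36,45)
river: ρ → (45,54,-7)
river: ρ → (-7,58,29)
ρ-cycle length = 14 (tail of 1 descent step not counted)

14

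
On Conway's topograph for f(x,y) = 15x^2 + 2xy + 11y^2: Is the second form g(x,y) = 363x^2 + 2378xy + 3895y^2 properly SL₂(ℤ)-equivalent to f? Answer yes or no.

D₁ = -656, D₂ = -656
f: flip: (15,2,11)→(11,-2,15)
f: reduced (well bottom): (11,-2,15) with a≤c, −a<b≤a
g: translate: b→200 (≡2378 mod 726), so (363,2378,3895)→(363,200,28)
g: flip: (363,200,28)→(28,-200,363)
g: translate: b→24 (≡-200 mod 56), so (28,-200,363)→(28,24,11)
g: flip: (28,24,11)→(11,-24,28)
g: translate: b→-2 (≡-24 mod 22), so (11,-24,28)→(11,-2,15)
g: reduced (well bottom): (11,-2,15) with a≤c, −a<b≤a
reduced forms (11, -2, 15) vs (11, -2, 15) ⇒ equivalent

yes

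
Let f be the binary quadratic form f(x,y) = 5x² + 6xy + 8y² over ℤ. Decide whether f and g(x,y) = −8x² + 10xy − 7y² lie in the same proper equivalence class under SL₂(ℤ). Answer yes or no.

D₁ = -124, D₂ = -124
f: translate: b→-4 (≡6 mod 10), so (5,6,8)→(5,-4,7)
f: reduced (well bottom): (5,-4,7) with a≤c, −a<b≤a
g is negative-definite; reduce −g:
−g: translate: b→6 (≡-10 mod 16), so (8,-10,7)→(8,6,5)
−g: flip: (8,6,5)→(5,-6,8)
−g: translate: b→4 (≡-6 mod 10), so (5,-6,8)→(5,4,7)
−g: reduced (well bottom): (5,4,7) with a≤c, −a<b≤a
flip sign back: reduced form of g is (-5,-4,-7)
reduced forms (5, -4, 7) vs (-5, -4, -7) ⇒ inequivalent

no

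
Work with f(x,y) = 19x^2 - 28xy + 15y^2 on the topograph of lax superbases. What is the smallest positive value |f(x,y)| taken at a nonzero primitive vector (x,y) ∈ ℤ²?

translate: b→10 (≡-28 mod 38), so (19,-28,15)→(19,10,6)
flip: (19,10,6)→(6,-10,19)
translate: b→2 (≡-10 mod 12), so (6,-10,19)→(6,2,15)
reduced (well bottom): (6,2,15) with a≤c, −a<b≤a
well minimum = a = 6

6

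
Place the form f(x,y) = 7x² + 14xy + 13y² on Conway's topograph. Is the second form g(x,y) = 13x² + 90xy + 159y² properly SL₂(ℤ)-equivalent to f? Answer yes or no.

D₁ = -168, D₂ = -168
f: translate: b→0 (≡14 mod 14), so (7,14,13)→(7,0,6)
f: flip: (7,0,6)→(6,0,7)
f: reduced (well bottom): (6,0,7) with a≤c, −a<b≤a
g: translate: b→12 (≡90 mod 26), so (13,90,159)→(13,12,6)
g: flip: (13,12,6)→(6,-12,13)
g: translate: b→0 (≡-12 mod 12), so (6,-12,13)→(6,0,7)
g: reduced (well bottom): (6,0,7) with a≤c, −a<b≤a
reduced forms (6, 0, 7) vs (6, 0, 7) ⇒ equivalent

yes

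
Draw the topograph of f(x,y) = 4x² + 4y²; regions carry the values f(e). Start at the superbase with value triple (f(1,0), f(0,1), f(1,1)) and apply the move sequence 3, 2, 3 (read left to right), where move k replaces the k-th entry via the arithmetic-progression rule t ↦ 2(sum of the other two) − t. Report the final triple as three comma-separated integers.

start (4,4,8) = (f(1,0),f(0,1),f(1,1))
replace slot 3: 2·(4+4) − 8 = 8 → (4,4,8)
replace slot 2: 2·(4+8) − 4 = 20 → (4,20,8)
replace slot 3: 2·(4+20) − 8 = 40 → (4,20,40)

4,20,40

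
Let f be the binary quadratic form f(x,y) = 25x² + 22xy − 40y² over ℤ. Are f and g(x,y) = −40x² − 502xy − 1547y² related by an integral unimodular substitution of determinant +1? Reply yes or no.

D₁ = 4484, D₂ = 4484
river cycle of f (length 32): (-40, 58, 7), (7, 54, -56), (-56, 58, 5), (5, 62, -32), (-32, 66, 1), (1, 66, -32), (-32, 62, 5), (5, 58, -56), (-56, 54, 7), (7, 58, -40), … (22 more)
river cycle of g (length 32): (-40, 58, 7), (7, 54, -56), (-56, 58, 5), (5, 62, -32), (-32, 66, 1), (1, 66, -32), (-32, 62, 5), (5, 58, -56), (-56, 54, 7), (7, 58, -40), … (22 more)
cycles coincide ⇒ equivalent

yes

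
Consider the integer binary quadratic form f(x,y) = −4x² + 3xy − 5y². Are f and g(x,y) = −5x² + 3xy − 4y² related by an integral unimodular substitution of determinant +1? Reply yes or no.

D₁ = -71, D₂ = -71
f is negative-definite; reduce −f:
−f: reduced (well bottom): (4,-3,5) with a≤c, −a<b≤a
flip sign back: reduced form of f is (-4,3,-5)
g is negative-definite; reduce −g:
−g: flip: (5,-3,4)→(4,3,5)
−g: reduced (well bottom): (4,3,5) with a≤c, −a<b≤a
flip sign back: reduced form of g is (-4,-3,-5)
reduced forms (-4, 3, -5) vs (-4, -3, -5) ⇒ inequivalent

no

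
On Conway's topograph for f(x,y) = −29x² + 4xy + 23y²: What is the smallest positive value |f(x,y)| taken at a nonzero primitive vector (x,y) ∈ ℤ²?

descent: ρ → (23,42,-10)  [lands on river]
river: ρ → (-10,38,31)
river: ρ → (31,24,-17)
river: ρ → (-17,44,11)
river: ρ → (11,44,-17)
river: ρ → (-17,24,31)
river: ρ → (31,38,-10)
river: ρ → (-10,42,23)
river: ρ → (23,50,-2)
river: ρ → (-2,50,23)
closes: descent 1, river 10
min |a| on river = 2

2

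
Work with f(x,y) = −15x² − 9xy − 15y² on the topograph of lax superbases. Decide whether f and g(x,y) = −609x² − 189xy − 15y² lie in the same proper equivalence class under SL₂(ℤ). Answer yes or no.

D₁ = -819, D₂ = -819
f is negative-definite; reduce −f:
−f: reduced (well bottom): (15,9,15) with a≤c, −a<b≤a
flip sign back: reduced form of f is (-15,-9,-15)
g is negative-definite; reduce −g:
−g: flip: (609,189,15)→(15,-189,609)
−g: translate: b→-9 (≡-189 mod 30), so (15,-189,609)→(15,-9,15)
−g: flip: (15,-9,15)→(15,9,15)
−g: reduced (well bottom): (15,9,15) with a≤c, −a<b≤a
flip sign back: reduced form of g is (-15,-9,-15)
reduced forms (-15, -9, -15) vs (-15, -9, -15) ⇒ equivalent

yes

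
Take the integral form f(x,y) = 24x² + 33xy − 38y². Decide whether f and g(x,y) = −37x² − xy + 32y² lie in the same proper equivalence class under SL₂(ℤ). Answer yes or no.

D₁ = 4737, D₂ = 4737
river cycle of f (length 30): (-38, 43, 19), (19, 33, -48), (-48, 63, 4), (4, 65, -32), (-32, 63, 6), (6, 57, -62), (-62, 67, 1), (1, 67, -62), (-62, 57, 6), (6, 63, -32), … (20 more)
river cycle of g (length 30): (32, 65, -4), (-4, 63, 48), (48, 33, -19), (-19, 43, 38), (38, 33, -24), (-24, 63, 8), (8, 65, -16), (-16, 63, 12), (12, 57, -31), (-31, 67, 2), … (20 more)
cycles differ ⇒ inequivalent

no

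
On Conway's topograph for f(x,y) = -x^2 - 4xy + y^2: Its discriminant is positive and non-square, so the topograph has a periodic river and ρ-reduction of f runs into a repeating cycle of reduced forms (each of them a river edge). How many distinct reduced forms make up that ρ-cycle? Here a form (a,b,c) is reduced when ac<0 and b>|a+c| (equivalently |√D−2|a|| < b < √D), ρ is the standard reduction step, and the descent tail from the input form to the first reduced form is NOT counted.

D = 20, ⌊√D⌋ = 4
descent: ρ → (1,4,-1)  [lands on river]
river: ρ → (-1,4,1)
ρ-cycle length = 2 (tail of 1 descent step not counted)

2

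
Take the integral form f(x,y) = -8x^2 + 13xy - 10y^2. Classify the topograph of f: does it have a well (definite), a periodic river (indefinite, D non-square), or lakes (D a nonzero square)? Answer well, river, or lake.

D = b²−4ac = 13² − 4·(-8)·(-10) = -151
D < 0 ⇒ definite ⇒ every region one sign ⇒ single well

well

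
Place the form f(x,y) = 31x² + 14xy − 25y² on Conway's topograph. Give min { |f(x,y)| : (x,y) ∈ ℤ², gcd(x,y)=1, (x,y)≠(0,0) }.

river: ρ → (-25,36,20)
river: ρ → (20,44,-17)
river: ρ → (-17,24,40)
river: ρ → (40,56,-1)
river: ρ → (-1,56,40)
river: ρ → (40,24,-17)
river: ρ → (-17,44,20)
river: ρ → (20,36,-25)
river: ρ → (-25,14,31)
river: ρ → (31,48,-8)
river: ρ → (-8,48,31)
river: ρ → (31,14,-25)
closes: descent 0, river 12
min |a| on river = 1

1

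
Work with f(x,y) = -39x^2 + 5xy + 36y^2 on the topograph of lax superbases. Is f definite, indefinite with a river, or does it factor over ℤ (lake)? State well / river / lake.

D = b²−4ac = 5² − 4·(-39)·36 = 5641
D > 0 non-square ⇒ indefinite ⇒ periodic river

river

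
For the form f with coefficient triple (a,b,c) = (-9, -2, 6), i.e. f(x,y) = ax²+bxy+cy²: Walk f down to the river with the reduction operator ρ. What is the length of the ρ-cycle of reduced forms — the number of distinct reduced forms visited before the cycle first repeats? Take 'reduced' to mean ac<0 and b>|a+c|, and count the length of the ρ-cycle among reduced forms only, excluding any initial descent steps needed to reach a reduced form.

D = 220, ⌊√D⌋ = 14
descent: ρ → (6,14,-1)  [lands on river]
river: ρ → (-1,14,6)
river: ρ → (6,10,-5)
river: ρ → (-5,10,6)
ρ-cycle length = 4 (tail of 1 descent step not counted)

4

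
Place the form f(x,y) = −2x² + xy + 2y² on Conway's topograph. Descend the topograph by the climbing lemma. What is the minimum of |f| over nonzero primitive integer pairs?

river: ρ → (2,3,-1)
river: ρ → (-1,3,2)
river: ρ → (2,1,-2)
river: ρ → (-2,3,1)
river: ρ → (1,3,-2)
river: ρ → (-2,1,2)
closes: descent 0, river 6
min |a| on river = 1

1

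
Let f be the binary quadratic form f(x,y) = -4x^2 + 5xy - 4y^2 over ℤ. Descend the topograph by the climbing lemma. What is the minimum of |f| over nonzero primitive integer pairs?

translate: b→3 (≡-5 mod 8), so (4,-5,4)→(4,3,3)
flip: (4,3,3)→(3,-3,4)
translate: b→3 (≡-3 mod 6), so (3,-3,4)→(3,3,4)
reduced (well bottom): (3,3,4) with a≤c, −a<b≤a
well minimum |f| = |-3| = 3 (negative-definite)

3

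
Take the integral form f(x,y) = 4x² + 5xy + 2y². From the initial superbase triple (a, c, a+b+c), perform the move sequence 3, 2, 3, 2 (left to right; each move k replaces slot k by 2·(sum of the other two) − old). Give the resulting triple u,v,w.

start (4,2,11) = (f(1,0),f(0,1),f(1,1))
replace slot 3: 2·(4+2) − 11 = 1 → (4,2,1)
replace slot 2: 2·(4+1) − 2 = 8 → (4,8,1)
replace slot 3: 2·(4+8) − 1 = 23 → (4,8,23)
replace slot 2: 2·(4+23) − 8 = 46 → (4,46,23)

4,46,23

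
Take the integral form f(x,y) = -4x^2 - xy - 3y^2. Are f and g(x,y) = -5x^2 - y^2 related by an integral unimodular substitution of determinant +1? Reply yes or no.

D₁ = -47, D₂ = -20
discriminants differ ⇒ not SL₂(ℤ)-equivalent

no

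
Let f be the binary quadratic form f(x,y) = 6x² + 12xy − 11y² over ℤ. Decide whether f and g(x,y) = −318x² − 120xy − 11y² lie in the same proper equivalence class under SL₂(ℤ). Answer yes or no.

D₁ = 408, D₂ = 408
river cycle of f (length 6): (-11, 10, 7), (7, 18, -3), (-3, 18, 7), (7, 10, -11), (-11, 12, 6), (6, 12, -11)
river cycle of g (length 6): (-11, 10, 7), (7, 18, -3), (-3, 18, 7), (7, 10, -11), (-11, 12, 6), (6, 12, -11)
cycles coincide ⇒ equivalent

yes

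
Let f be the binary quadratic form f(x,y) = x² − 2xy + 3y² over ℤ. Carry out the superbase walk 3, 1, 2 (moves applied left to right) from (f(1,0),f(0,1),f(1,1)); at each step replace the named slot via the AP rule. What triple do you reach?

start (1,3,2) = (f(1,0),f(0,1),f(1,1))
replace slot 3: 2·(1+3) − 2 = 6 → (1,3,6)
replace slot 1: 2·(3+6) − 1 = 17 → (17,3,6)
replace slot 2: 2·(17+6) − 3 = 43 → (17,43,6)

17,43,6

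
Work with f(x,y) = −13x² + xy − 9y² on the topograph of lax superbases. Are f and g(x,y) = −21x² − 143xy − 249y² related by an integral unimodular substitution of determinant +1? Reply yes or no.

D₁ = -467, D₂ = -467
f is negative-definite; reduce −f:
−f: flip: (13,-1,9)→(9,1,13)
−f: reduced (well bottom): (9,1,13) with a≤c, −a<b≤a
flip sign back: reduced form of f is (-9,-1,-13)
g is negative-definite; reduce −g:
−g: translate: b→17 (≡143 mod 42), so (21,143,249)→(21,17,9)
−g: flip: (21,17,9)→(9,-17,21)
−g: translate: b→1 (≡-17 mod 18), so (9,-17,21)→(9,1,13)
−g: reduced (well bottom): (9,1,13) with a≤c, −a<b≤a
flip sign back: reduced form of g is (-9,-1,-13)
reduced forms (-9, -1, -13) vs (-9, -1, -13) ⇒ equivalent

yes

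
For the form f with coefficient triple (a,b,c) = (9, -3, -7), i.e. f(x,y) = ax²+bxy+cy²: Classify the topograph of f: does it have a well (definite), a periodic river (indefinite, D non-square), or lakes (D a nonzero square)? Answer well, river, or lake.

D = b²−4ac = (-3)² − 4·9·(-7) = 261
D > 0 non-square ⇒ indefinite ⇒ periodic river

river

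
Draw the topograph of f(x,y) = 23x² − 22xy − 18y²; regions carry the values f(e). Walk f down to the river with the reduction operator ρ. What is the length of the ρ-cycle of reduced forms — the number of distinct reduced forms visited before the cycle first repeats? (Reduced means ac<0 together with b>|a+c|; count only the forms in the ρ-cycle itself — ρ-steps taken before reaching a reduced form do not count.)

D = 2140, ⌊√D⌋ = 46
descent: ρ → (-18,22,23)  [lands on river]
river: ρ → (23,24,-17)
river: ρ → (-17,44,3)
river: ρ → (3,46,-2)
river: ρ → (-2,46,3)
river: ρ → (3,44,-17)
river: ρ → (-17,24,23)
river: ρ → (23,22,-18)
river: ρ → (-18,14,27)
river: ρ → (27,40,-5)
river: ρ → (-5,40,27)
river: ρ → (27,14,-18)
ρ-cycle length = 12 (tail of 1 descent step not counted)

12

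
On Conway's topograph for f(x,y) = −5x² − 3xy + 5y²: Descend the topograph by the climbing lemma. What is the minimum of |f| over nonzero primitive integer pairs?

descent: ρ → (5,3,-5)  [lands on river]
river: ρ → (-5,7,3)
river: ρ → (3,5,-7)
river: ρ → (-7,9,1)
river: ρ → (1,9,-7)
river: ρ → (-7,5,3)
river: ρ → (3,7,-5)
river: ρ → (-5,3,5)
river: ρ → (5,7,-3)
river: ρ → (-3,5,7)
river: ρ → (7,9,-1)
river: ρ → (-1,9,7)
river: ρ → (7,5,-3)
river: ρ → (-3,7,5)
closes: descent 1, river 14
min |a| on river = 1

1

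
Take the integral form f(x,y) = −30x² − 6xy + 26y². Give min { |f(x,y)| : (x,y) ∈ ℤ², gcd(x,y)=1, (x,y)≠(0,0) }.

descent: ρ → (26,6,-30)  [lands on river]
river: ρ → (-30,54,2)
river: ρ → (2,54,-30)
river: ρ → (-30,6,26)
river: ρ → (26,46,-10)
river: ρ → (-10,54,6)
river: ρ → (6,54,-10)
river: ρ → (-10,46,26)
closes: descent 1, river 8
min |a| on river = 2

2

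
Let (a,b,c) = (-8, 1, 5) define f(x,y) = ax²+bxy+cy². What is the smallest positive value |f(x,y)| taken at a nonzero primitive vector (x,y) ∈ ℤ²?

descent: ρ → (5,9,-4)  [lands on river]
river: ρ → (-4,7,7)
river: ρ → (7,7,-4)
river: ρ → (-4,9,5)
river: ρ → (5,11,-2)
river: ρ → (-2,9,10)
river: ρ → (10,11,-1)
river: ρ → (-1,11,10)
river: ρ → (10,9,-2)
river: ρ → (-2,11,5)
closes: descent 1, river 10
min |a| on river = 1

1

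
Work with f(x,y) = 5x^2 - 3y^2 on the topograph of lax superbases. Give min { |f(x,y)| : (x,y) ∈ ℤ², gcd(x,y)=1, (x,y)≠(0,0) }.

descent: ρ → (-3,6,2)  [lands on river]
river: ρ → (2,6,-3)
closes: descent 1, river 2
min |a| on river = 2

2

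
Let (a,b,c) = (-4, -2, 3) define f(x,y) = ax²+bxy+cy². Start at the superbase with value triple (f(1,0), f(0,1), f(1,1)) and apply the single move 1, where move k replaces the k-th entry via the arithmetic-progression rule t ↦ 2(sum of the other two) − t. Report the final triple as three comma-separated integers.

start (-4,3,-3) = (f(1,0),f(0,1),f(1,1))
replace slot 1: 2·(3+(-3)) − (-4) = 4 → (4,3,-3)

4,3,-3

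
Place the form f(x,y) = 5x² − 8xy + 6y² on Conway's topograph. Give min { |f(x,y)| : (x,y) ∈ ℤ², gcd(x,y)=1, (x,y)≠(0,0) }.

translate: b→2 (≡-8 mod 10), so (5,-8,6)→(5,2,3)
flip: (5,2,3)→(3,-2,5)
reduced (well bottom): (3,-2,5) with a≤c, −a<b≤a
well minimum = a = 3

3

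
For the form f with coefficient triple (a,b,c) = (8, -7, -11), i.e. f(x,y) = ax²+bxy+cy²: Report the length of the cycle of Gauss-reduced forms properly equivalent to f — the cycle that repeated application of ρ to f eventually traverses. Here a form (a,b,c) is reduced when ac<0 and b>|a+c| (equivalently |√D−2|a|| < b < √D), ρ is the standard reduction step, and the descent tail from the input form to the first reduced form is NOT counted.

D = 401, ⌊√D⌋ = 20
descent: ρ → (-11,7,8)  [lands on river]
river: ρ → (8,9,-10)
river: ρ → (-10,11,7)
river: ρ → (7,17,-4)
river: ρ → (-4,15,11)
river: ρ → (11,7,-8)
river: ρ → (-8,9,10)
river: ρ → (10,11,-7)
river: ρ → (-7,17,4)
river: ρ → (4,15,-11)
ρ-cycle length = 10 (tail of 1 descent step not counted)

10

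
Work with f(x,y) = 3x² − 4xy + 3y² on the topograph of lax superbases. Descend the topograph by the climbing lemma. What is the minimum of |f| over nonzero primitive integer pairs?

translate: b→2 (≡-4 mod 6), so (3,-4,3)→(3,2,2)
flip: (3,2,2)→(2,-2,3)
translate: b→2 (≡-2 mod 4), so (2,-2,3)→(2,2,3)
reduced (well bottom): (2,2,3) with a≤c, −a<b≤a
well minimum = a = 2

2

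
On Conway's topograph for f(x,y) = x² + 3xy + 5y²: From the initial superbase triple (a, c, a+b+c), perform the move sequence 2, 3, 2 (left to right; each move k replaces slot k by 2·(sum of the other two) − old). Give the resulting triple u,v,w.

start (1,5,9) = (f(1,0),f(0,1),f(1,1))
replace slot 2: 2·(1+9) − 5 = 15 → (1,15,9)
replace slot 3: 2·(1+15) − 9 = 23 → (1,15,23)
replace slot 2: 2·(1+23) − 15 = 33 → (1,33,23)

1,33,23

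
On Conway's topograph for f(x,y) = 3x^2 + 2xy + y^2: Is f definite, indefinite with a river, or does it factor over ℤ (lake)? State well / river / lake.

D = b²−4ac = 2² − 4·3·1 = -8
D < 0 ⇒ definite ⇒ every region one sign ⇒ single well

well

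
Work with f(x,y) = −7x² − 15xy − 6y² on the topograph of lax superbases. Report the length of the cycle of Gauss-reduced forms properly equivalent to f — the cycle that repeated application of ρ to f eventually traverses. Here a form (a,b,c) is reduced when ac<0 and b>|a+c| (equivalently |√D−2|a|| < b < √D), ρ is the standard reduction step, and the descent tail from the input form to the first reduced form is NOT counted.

D = 57, ⌊√D⌋ = 7
descent: ρ → (-6,3,2)
descent: ρ → (2,5,-4)  [lands on river]
river: ρ → (-4,3,3)
river: ρ → (3,3,-4)
river: ρ → (-4,5,2)
river: ρ → (2,7,-1)
river: ρ → (-1,7,2)
ρ-cycle length = 6 (tail of 2 descent steps not counted)

6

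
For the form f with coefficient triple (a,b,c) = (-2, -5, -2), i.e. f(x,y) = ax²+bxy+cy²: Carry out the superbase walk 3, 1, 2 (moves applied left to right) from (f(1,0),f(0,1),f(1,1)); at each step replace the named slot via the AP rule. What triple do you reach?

start (-2,-2,-9) = (f(1,0),f(0,1),f(1,1))
replace slot 3: 2·((-2)+(-2)) − (-9) = 1 → (-2,-2,1)
replace slot 1: 2·((-2)+1) − (-2) = 0 → (0,-2,1)
replace slot 2: 2·(0+1) − (-2) = 4 → (0,4,1)

0,4,1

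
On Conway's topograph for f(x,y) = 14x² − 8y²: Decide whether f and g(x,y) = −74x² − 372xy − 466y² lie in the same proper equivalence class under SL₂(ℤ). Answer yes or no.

D₁ = 448, D₂ = 448
river cycle of f (length 4): (-8, 16, 6), (6, 20, -2), (-2, 20, 6), (6, 16, -8)
river cycle of g (length 4): (6, 20, -2), (-2, 20, 6), (6, 16, -8), (-8, 16, 6)
cycles coincide ⇒ equivalent

yes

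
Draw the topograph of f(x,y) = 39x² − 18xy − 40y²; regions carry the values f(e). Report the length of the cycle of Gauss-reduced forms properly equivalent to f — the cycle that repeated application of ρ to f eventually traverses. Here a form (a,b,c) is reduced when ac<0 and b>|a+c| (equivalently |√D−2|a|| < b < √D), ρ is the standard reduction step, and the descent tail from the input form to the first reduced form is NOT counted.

D = 6564, ⌊√D⌋ = 81
descent: ρ → (-40,18,39)  [lands on river]
river: ρ → (39,60,-19)
river: ρ → (-19,54,48)
river: ρ → (48,42,-25)
river: ρ → (-25,58,32)
river: ρ → (32,70,-13)
river: ρ → (-13,60,57)
river: ρ → (57,54,-16)
river: ρ → (-16,74,17)
river: ρ → (17,62,-40)
ρ-cycle length = 10 (tail of 1 descent step not counted)

10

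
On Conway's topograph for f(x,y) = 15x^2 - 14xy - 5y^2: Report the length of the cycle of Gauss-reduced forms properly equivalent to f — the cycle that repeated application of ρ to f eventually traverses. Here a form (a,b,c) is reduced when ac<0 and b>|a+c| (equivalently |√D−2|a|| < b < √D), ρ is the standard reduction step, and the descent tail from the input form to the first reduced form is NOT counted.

D = 496, ⌊√D⌋ = 22
descent: ρ → (-5,14,15)  [lands on river]
river: ρ → (15,16,-4)
river: ρ → (-4,16,15)
river: ρ → (15,14,-5)
river: ρ → (-5,16,12)
river: ρ → (12,8,-9)
river: ρ → (-9,10,11)
river: ρ → (11,12,-8)
river: ρ → (-8,20,3)
river: ρ → (3,22,-1)
river: ρ → (-1,22,3)
river: ρ → (3,20,-8)
river: ρ → (-8,12,11)
river: ρ → (11,10,-9)
river: ρ → (-9,8,12)
river: ρ → (12,16,-5)
ρ-cycle length = 16 (tail of 1 descent step not counted)

16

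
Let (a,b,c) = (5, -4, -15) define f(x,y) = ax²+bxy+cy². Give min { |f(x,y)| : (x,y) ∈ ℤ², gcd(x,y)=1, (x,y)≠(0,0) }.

descent: ρ → (-15,4,5)
descent: ρ → (5,16,-3)  [lands on river]
river: ρ → (-3,14,10)
river: ρ → (10,6,-7)
river: ρ → (-7,8,9)
river: ρ → (9,10,-6)
river: ρ → (-6,14,5)
closes: descent 2, river 6
min |a| on river = 3

3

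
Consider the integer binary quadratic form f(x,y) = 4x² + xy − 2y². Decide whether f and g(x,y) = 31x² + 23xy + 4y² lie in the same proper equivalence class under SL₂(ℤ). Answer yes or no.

D₁ = 33, D₂ = 33
river cycle of f (length 4): (-2, 3, 3), (3, 3, -2), (-2, 5, 1), (1, 5, -2)
river cycle of g (length 4): (-2, 3, 3), (3, 3, -2), (-2, 5, 1), (1, 5, -2)
cycles coincide ⇒ equivalent

yes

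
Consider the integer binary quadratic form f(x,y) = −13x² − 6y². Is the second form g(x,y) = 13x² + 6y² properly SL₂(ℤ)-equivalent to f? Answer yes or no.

D₁ = -312, D₂ = -312
f is negative-definite; reduce −f:
−f: flip: (13,0,6)→(6,0,13)
−f: reduced (well bottom): (6,0,13) with a≤c, −a<b≤a
flip sign back: reduced form of f is (-6,0,-13)
g: flip: (13,0,6)→(6,0,13)
g: reduced (well bottom): (6,0,13) with a≤c, −a<b≤a
reduced forms (-6, 0, -13) vs (6, 0, 13) ⇒ inequivalent

no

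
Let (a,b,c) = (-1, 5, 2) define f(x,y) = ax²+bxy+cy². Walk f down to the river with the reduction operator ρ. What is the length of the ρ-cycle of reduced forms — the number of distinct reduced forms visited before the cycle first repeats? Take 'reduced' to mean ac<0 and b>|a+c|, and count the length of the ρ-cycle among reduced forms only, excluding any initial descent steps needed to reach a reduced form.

D = 33, ⌊√D⌋ = 5
river: ρ → (2,3,-3)
river: ρ → (-3,3,2)
river: ρ → (2,5,-1)
river: ρ → (-1,5,2)
ρ-cycle length = 4 (tail of 0 descent steps not counted)

4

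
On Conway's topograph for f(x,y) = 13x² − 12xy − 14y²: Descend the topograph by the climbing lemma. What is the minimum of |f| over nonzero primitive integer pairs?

descent: ρ → (-14,12,13)  [lands on river]
river: ρ → (13,14,-13)
river: ρ → (-13,12,14)
river: ρ → (14,16,-11)
river: ρ → (-11,28,2)
river: ρ → (2,28,-11)
river: ρ → (-11,16,14)
river: ρ → (14,12,-13)
river: ρ → (-13,14,13)
river: ρ → (13,12,-14)
river: ρ → (-14,16,11)
river: ρ → (11,28,-2)
river: ρ → (-2,28,11)
river: ρ → (11,16,-14)
closes: descent 1, river 14
min |a| on river = 2

2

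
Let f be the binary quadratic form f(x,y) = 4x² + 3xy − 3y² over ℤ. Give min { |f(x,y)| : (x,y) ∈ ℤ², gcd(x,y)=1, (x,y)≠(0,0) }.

river: ρ → (-3,3,4)
river: ρ → (4,5,-2)
river: ρ → (-2,7,1)
river: ρ → (1,7,-2)
river: ρ → (-2,5,4)
river: ρ → (4,3,-3)
closes: descent 0, river 6
min |a| on river = 1

1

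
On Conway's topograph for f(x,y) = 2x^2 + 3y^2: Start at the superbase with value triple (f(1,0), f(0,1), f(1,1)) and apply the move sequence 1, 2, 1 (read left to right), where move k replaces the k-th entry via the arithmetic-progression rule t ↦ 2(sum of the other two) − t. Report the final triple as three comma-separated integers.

start (2,3,5) = (f(1,0),f(0,1),f(1,1))
replace slot 1: 2·(3+5) − 2 = 14 → (14,3,5)
replace slot 2: 2·(14+5) − 3 = 35 → (14,35,5)
replace slot 1: 2·(35+5) − 14 = 66 → (66,35,5)

66,35,5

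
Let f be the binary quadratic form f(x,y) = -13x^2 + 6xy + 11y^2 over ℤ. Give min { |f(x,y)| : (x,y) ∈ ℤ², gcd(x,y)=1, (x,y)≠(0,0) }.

river: ρ → (11,16,-8)
river: ρ → (-8,16,11)
river: ρ → (11,6,-13)
river: ρ → (-13,20,4)
river: ρ → (4,20,-13)
river: ρ → (-13,6,11)
closes: descent 0, river 6
min |a| on river = 4

4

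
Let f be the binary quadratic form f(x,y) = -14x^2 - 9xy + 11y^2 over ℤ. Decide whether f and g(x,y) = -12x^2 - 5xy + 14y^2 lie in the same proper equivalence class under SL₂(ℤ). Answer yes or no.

D₁ = 697, D₂ = 697
river cycle of f (length 18): (11, 9, -14), (-14, 19, 6), (6, 17, -17), (-17, 17, 6), (6, 19, -14), (-14, 9, 11), (11, 13, -12), (-12, 11, 12), (12, 13, -11), (-11, 9, 14), … (8 more)
river cycle of g (length 10): (14, 5, -12), (-12, 19, 7), (7, 23, -6), (-6, 25, 3), (3, 23, -14), (-14, 5, 12), (12, 19, -7), (-7, 23, 6), (6, 25, -3), (-3, 23, 14)
cycles differ ⇒ inequivalent

no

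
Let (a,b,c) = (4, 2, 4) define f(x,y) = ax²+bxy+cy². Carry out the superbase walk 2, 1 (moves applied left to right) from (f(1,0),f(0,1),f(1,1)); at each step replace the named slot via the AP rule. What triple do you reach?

start (4,4,10) = (f(1,0),f(0,1),f(1,1))
replace slot 2: 2·(4+10) − 4 = 24 → (4,24,10)
replace slot 1: 2·(24+10) − 4 = 64 → (64,24,10)

64,24,10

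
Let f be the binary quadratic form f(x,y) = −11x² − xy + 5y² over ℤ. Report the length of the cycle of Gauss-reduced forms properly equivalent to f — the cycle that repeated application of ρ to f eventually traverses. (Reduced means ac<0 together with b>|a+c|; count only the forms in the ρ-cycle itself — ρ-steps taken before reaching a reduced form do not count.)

D = 221, ⌊√D⌋ = 14
descent: ρ → (5,11,-5)  [lands on river]
river: ρ → (-5,9,7)
river: ρ → (7,5,-7)
river: ρ → (-7,9,5)
ρ-cycle length = 4 (tail of 1 descent step not counted)

4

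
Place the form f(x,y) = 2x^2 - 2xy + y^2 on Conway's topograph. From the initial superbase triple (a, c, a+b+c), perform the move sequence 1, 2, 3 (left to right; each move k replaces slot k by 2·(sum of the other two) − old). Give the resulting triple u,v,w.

start (2,1,1) = (f(1,0),f(0,1),f(1,1))
replace slot 1: 2·(1+1) − 2 = 2 → (2,1,1)
replace slot 2: 2·(2+1) − 1 = 5 → (2,5,1)
replace slot 3: 2·(2+5) − 1 = 13 → (2,5,13)

2,5,13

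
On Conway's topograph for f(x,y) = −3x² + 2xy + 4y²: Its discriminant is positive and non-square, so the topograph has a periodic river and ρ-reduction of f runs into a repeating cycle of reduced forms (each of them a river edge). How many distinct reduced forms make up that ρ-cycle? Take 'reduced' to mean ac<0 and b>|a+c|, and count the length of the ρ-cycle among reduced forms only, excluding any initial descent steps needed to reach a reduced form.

D = 52, ⌊√D⌋ = 7
river: ρ → (4,6,-1)
river: ρ → (-1,6,4)
river: ρ → (4,2,-3)
river: ρ → (-3,4,3)
river: ρ → (3,2,-4)
river: ρ → (-4,6,1)
river: ρ → (1,6,-4)
river: ρ → (-4,2,3)
river: ρ → (3,4,-3)
river: ρ → (-3,2,4)
ρ-cycle length = 10 (tail of 0 descent steps not counted)

10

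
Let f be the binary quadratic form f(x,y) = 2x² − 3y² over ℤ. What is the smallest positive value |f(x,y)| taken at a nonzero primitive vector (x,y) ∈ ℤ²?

descent: ρ → (-3,0,2)
descent: ρ → (2,4,-1)  [lands on river]
river: ρ → (-1,4,2)
closes: descent 2, river 2
min |a| on river = 1

1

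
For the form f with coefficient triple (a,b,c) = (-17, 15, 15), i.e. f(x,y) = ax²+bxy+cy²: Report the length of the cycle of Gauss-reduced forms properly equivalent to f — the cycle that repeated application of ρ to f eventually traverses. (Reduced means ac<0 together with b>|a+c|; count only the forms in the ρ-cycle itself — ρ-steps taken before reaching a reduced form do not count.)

D = 1245, ⌊√D⌋ = 35
river: ρ → (15,15,-17)
river: ρ → (-17,19,13)
river: ρ → (13,33,-3)
river: ρ → (-3,33,13)
river: ρ → (13,19,-17)
river: ρ → (-17,15,15)
ρ-cycle length = 6 (tail of 0 descent steps not counted)

6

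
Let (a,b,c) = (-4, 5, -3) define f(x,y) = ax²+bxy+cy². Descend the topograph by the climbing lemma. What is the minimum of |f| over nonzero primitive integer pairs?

translate: b→3 (≡-5 mod 8), so (4,-5,3)→(4,3,2)
flip: (4,3,2)→(2,-3,4)
translate: b→1 (≡-3 mod 4), so (2,-3,4)→(2,1,3)
reduced (well bottom): (2,1,3) with a≤c, −a<b≤a
well minimum |f| = |-2| = 2 (negative-definite)

2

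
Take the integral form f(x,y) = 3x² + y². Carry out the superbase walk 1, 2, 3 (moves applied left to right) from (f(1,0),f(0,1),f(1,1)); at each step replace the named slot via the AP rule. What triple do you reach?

start (3,1,4) = (f(1,0),f(0,1),f(1,1))
replace slot 1: 2·(1+4) − 3 = 7 → (7,1,4)
replace slot 2: 2·(7+4) − 1 = 21 → (7,21,4)
replace slot 3: 2·(7+21) − 4 = 52 → (7,21,52)

7,21,52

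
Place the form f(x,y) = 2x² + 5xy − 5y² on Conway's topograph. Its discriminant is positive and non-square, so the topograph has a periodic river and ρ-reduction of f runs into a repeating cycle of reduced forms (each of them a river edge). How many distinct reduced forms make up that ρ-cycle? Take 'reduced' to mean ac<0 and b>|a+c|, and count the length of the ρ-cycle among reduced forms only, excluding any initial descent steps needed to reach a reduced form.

D = 65, ⌊√D⌋ = 8
river: ρ → (-5,5,2)
river: ρ → (2,7,-2)
river: ρ → (-2,5,5)
river: ρ → (5,5,-2)
river: ρ → (-2,7,2)
river: ρ → (2,5,-5)
ρ-cycle length = 6 (tail of 0 descent steps not counted)

6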